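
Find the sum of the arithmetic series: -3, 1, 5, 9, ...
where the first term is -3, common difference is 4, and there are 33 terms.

Sₙ = n/2 × (first + last)
Last term = a + (n-1)d = -3 + (33-1)×4 = 125
S_33 = 33/2 × (-3 + 125)
S_33 = 33/2 × 122 = 2013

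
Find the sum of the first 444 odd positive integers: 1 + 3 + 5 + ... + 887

Sum of first n odd numbers = n²
= 444²
= 197136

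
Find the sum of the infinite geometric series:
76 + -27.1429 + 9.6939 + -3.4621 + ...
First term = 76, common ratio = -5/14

For |r| < 1, S = a / (1 - r)
S = 76 / (1 - (-5/14))
S = 76 / (19/14)
S = 56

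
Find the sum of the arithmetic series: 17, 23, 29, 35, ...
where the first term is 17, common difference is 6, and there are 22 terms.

Sₙ = n/2 × (first + last)
Last term = a + (n-1)d = 17 + (22-1)×6 = 143
S_22 = 22/2 × (17 + 143)
S_22 = 22/2 × 160 = 1760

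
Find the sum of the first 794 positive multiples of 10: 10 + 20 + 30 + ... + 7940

Factor out 10: = 10(1 + 2 + ... + 794) = 10 × n(n+1)/2
= 10 × 794×795/2
= 10 × 315615
= 3156150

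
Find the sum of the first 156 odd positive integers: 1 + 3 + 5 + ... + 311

Sum of first n odd numbers = n²
= 156²
= 24336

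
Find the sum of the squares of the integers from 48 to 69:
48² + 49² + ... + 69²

Use ∑_{k=1}^{n} k² = n(n+1)(2n+1)/6, then subtract the first 47 terms.
∑_{k=1}^{69} k² = 69×70×139/6 = 111895
∑_{k=1}^{47} k² = 47×48×95/6 = 35720
∑_{k=48}^{69} k² = 111895 - 35720 = 76175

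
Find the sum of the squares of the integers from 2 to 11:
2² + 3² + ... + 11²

Use ∑_{k=1}^{n} k² = n(n+1)(2n+1)/6, then subtract the first 1 terms.
∑_{k=1}^{11} k² = 11×12×23/6 = 506
∑_{k=1}^{1} k² = 1×2×3/6 = 1
∑_{k=2}^{11} k² = 506 - 1 = 505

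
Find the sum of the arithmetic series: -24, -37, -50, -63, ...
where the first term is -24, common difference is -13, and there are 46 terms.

Sₙ = n/2 × (first + last)
Last term = a + (n-1)d = -24 + (46-1)×(-13) = -609
S_46 = 46/2 × (-24 + (-609))
S_46 = 46/2 × (-633) = -14559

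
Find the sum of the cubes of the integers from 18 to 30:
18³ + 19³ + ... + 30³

Use ∑_{k=1}^{n} k³ = [n(n+1)/2]², then subtract the first 17 terms.
∑_{k=1}^{30} k³ = [30×31/2]² = 465² = 216225
∑_{k=1}^{17} k³ = [17×18/2]² = 153² = 23409
∑_{k=18}^{30} k³ = 216225 - 23409 = 192816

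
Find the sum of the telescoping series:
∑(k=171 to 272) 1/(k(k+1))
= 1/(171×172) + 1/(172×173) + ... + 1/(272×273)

Partial fractions: 1/(k(k+1)) = 1/k - 1/(k+1)
The series telescopes:
= (1/171 - 1/172) + (1/172 - 1/173) + ... + (1/272 - 1/273)
= 1/171 - 1/273
= 34/15561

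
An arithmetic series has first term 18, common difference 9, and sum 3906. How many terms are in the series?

Using S = n/2 × [2a + (n-1)d]
3906 = n/2 × [2(18) + (n-1)(9)]
3906 = n/2 × [36 + 9n - 9]
7812 = n × [27 + 9n]
9n² + (27)n - 7812 = 0
Discriminant: Δ = (27)² - 4(9)(-7812) = 729 + 281232 = 281961
√Δ = 531
n = [-(27) + √Δ] / (2·9) = (-27 + 531) / 18 = 504 / 18 = 28
(The negative root is discarded since n must be a positive integer.)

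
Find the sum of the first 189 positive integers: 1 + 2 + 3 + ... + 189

Formula: ∑k = n(n+1)/2
= 189×190/2
= 35910/2
= 17955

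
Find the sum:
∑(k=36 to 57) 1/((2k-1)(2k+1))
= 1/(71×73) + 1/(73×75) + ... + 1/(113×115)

Partial fractions: 1/((2k-1)(2k+1)) = (1/2)[1/(2k-1) - 1/(2k+1)]
The series telescopes:
= (1/2)[1/71 - 1/115]
= 22/8165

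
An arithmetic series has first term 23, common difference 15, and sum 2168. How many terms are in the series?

Using S = n/2 × [2a + (n-1)d]
2168 = n/2 × [2(23) + (n-1)(15)]
2168 = n/2 × [46 + 15n - 15]
4336 = n × [31 + 15n]
15n² + (31)n - 4336 = 0
Discriminant: Δ = (31)² - 4(15)(-4336) = 961 + 260160 = 261121
√Δ = 511
n = [-(31) + √Δ] / (2·15) = (-31 + 511) / 30 = 480 / 30 = 16
(The negative root is discarded since n must be a positive integer.)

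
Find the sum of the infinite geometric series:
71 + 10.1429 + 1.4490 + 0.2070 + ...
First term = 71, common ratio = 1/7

For |r| < 1, S = a / (1 - r)
S = 71 / (1 - (1/7))
S = 71 / (6/7)
S = 497/6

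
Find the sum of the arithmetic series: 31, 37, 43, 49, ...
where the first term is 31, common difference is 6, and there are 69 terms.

Sₙ = n/2 × (first + last)
Last term = a + (n-1)d = 31 + (69-1)×6 = 439
S_69 = 69/2 × (31 + 439)
S_69 = 69/2 × 470 = 16215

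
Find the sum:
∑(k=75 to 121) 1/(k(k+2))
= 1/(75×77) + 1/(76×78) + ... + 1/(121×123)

Partial fractions: 1/(k(k+2)) = (1/2)[1/k - 1/(k+2)]
Telescoping leaves the first two and last two terms:
= (1/2)[1/75 + 1/76 - 1/122 - 1/123]
= 144901/28511400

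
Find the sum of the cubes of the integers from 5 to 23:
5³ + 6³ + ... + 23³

Use ∑_{k=1}^{n} k³ = [n(n+1)/2]², then subtract the first 4 terms.
∑_{k=1}^{23} k³ = [23×24/2]² = 276² = 76176
∑_{k=1}^{4} k³ = [4×5/2]² = 10² = 100
∑_{k=5}^{23} k³ = 76176 - 100 = 76076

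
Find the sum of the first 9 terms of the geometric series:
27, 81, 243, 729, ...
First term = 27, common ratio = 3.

Sₙ = a(1 - rⁿ) / (1 - r)
S_9 = 27(1 - 3^9) / (1 - 3)
S_9 = 27(1 - 19683) / (-2)
S_9 = 265707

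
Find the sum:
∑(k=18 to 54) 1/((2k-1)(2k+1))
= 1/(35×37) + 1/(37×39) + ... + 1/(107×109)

Partial fractions: 1/((2k-1)(2k+1)) = (1/2)[1/(2k-1) - 1/(2k+1)]
The series telescopes:
= (1/2)[1/35 - 1/109]
= 37/3815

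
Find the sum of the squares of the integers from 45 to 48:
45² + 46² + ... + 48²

Use ∑_{k=1}^{n} k² = n(n+1)(2n+1)/6, then subtract the first 44 terms.
∑_{k=1}^{48} k² = 48×49×97/6 = 38024
∑_{k=1}^{44} k² = 44×45×89/6 = 29370
∑_{k=45}^{48} k² = 38024 - 29370 = 8654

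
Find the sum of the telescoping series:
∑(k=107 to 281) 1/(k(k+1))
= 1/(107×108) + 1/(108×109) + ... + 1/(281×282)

Partial fractions: 1/(k(k+1)) = 1/k - 1/(k+1)
The series telescopes:
= (1/107 - 1/108) + (1/108 - 1/109) + ... + (1/281 - 1/282)
= 1/107 - 1/282
= 175/30174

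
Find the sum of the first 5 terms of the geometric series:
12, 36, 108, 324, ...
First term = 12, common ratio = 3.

Sₙ = a(1 - rⁿ) / (1 - r)
S_5 = 12(1 - 3^5) / (1 - 3)
S_5 = 12(1 - 243) / (-2)
S_5 = 1452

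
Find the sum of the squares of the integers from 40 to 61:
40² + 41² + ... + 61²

Use ∑_{k=1}^{n} k² = n(n+1)(2n+1)/6, then subtract the first 39 terms.
∑_{k=1}^{61} k² = 61×62×123/6 = 77531
∑_{k=1}^{39} k² = 39×40×79/6 = 20540
∑_{k=40}^{61} k² = 77531 - 20540 = 56991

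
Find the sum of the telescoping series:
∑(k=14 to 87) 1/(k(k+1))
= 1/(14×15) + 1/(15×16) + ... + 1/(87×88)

Partial fractions: 1/(k(k+1)) = 1/k - 1/(k+1)
The series telescopes:
= (1/14 - 1/15) + (1/15 - 1/16) + ... + (1/87 - 1/88)
= 1/14 - 1/88
= 37/616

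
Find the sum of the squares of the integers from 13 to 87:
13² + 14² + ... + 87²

Use ∑_{k=1}^{n} k² = n(n+1)(2n+1)/6, then subtract the first 12 terms.
∑_{k=1}^{87} k² = 87×88×175/6 = 223300
∑_{k=1}^{12} k² = 12×13×25/6 = 650
∑_{k=13}^{87} k² = 223300 - 650 = 222650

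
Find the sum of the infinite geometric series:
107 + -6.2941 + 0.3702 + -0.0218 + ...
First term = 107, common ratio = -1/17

For |r| < 1, S = a / (1 - r)
S = 107 / (1 - (-1/17))
S = 107 / (18/17)
S = 1819/18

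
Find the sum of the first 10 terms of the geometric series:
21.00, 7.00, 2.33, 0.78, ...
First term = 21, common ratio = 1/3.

Sₙ = a(1 - rⁿ) / (1 - r)
S_10 = 21(1 - (1/3)^10) / (1 - (1/3))
S_10 = 21(1 - (1/59049)) / (2/3)
S_10 = 206668/6561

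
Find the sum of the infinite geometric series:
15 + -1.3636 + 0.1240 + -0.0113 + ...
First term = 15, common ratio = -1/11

For |r| < 1, S = a / (1 - r)
S = 15 / (1 - (-1/11))
S = 15 / (12/11)
S = 55/4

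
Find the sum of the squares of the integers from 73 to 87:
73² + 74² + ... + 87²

Use ∑_{k=1}^{n} k² = n(n+1)(2n+1)/6, then subtract the first 72 terms.
∑_{k=1}^{87} k² = 87×88×175/6 = 223300
∑_{k=1}^{72} k² = 72×73×145/6 = 127020
∑_{k=73}^{87} k² = 223300 - 127020 = 96280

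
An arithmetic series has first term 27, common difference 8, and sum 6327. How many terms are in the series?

Using S = n/2 × [2a + (n-1)d]
6327 = n/2 × [2(27) + (n-1)(8)]
6327 = n/2 × [54 + 8n - 8]
12654 = n × [46 + 8n]
8n² + (46)n - 12654 = 0
Discriminant: Δ = (46)² - 4(8)(-12654) = 2116 + 404928 = 407044
√Δ = 638
n = [-(46) + √Δ] / (2·8) = (-46 + 638) / 16 = 592 / 16 = 37
(The negative root is discarded since n must be a positive integer.)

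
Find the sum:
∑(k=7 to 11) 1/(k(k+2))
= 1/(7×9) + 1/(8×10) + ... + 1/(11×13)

Partial fractions: 1/(k(k+2)) = (1/2)[1/k - 1/(k+2)]
Telescoping leaves the first two and last two terms:
= (1/2)[1/7 + 1/8 - 1/12 - 1/13]
= 235/4368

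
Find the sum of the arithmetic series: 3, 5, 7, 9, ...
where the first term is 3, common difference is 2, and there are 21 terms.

Sₙ = n/2 × (first + last)
Last term = a + (n-1)d = 3 + (21-1)×2 = 43
S_21 = 21/2 × (3 + 43)
S_21 = 21/2 × 46 = 483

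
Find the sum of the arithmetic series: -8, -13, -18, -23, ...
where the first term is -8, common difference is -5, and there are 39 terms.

Sₙ = n/2 × (first + last)
Last term = a + (n-1)d = -8 + (39-1)×(-5) = -198
S_39 = 39/2 × (-8 + (-198))
S_39 = 39/2 × (-206) = -4017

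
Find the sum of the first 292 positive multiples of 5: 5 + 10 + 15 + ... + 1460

Factor out 5: = 5(1 + 2 + ... + 292) = 5 × n(n+1)/2
= 5 × 292×293/2
= 5 × 42778
= 213890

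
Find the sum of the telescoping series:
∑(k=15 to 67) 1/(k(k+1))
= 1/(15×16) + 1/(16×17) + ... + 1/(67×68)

Partial fractions: 1/(k(k+1)) = 1/k - 1/(k+1)
The series telescopes:
= (1/15 - 1/16) + (1/16 - 1/17) + ... + (1/67 - 1/68)
= 1/15 - 1/68
= 53/1020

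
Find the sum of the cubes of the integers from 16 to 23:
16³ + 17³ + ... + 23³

Use ∑_{k=1}^{n} k³ = [n(n+1)/2]², then subtract the first 15 terms.
∑_{k=1}^{23} k³ = [23×24/2]² = 276² = 76176
∑_{k=1}^{15} k³ = [15×16/2]² = 120² = 14400
∑_{k=16}^{23} k³ = 76176 - 14400 = 61776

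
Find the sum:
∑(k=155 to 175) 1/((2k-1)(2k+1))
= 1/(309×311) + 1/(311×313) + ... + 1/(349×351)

Partial fractions: 1/((2k-1)(2k+1)) = (1/2)[1/(2k-1) - 1/(2k+1)]
The series telescopes:
= (1/2)[1/309 - 1/351]
= 7/36153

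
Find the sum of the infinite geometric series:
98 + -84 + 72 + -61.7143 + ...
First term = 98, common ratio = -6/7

For |r| < 1, S = a / (1 - r)
S = 98 / (1 - (-6/7))
S = 98 / (13/7)
S = 686/13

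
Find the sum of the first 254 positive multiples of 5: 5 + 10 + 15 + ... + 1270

Factor out 5: = 5(1 + 2 + ... + 254) = 5 × n(n+1)/2
= 5 × 254×255/2
= 5 × 32385
= 161925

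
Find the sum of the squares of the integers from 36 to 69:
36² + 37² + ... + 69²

Use ∑_{k=1}^{n} k² = n(n+1)(2n+1)/6, then subtract the first 35 terms.
∑_{k=1}^{69} k² = 69×70×139/6 = 111895
∑_{k=1}^{35} k² = 35×36×71/6 = 14910
∑_{k=36}^{69} k² = 111895 - 14910 = 96985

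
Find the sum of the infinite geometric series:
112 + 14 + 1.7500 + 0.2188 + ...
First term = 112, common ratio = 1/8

For |r| < 1, S = a / (1 - r)
S = 112 / (1 - (1/8))
S = 112 / (7/8)
S = 128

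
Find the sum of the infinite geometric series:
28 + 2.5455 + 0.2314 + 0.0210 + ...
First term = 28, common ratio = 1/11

For |r| < 1, S = a / (1 - r)
S = 28 / (1 - (1/11))
S = 28 / (10/11)
S = 154/5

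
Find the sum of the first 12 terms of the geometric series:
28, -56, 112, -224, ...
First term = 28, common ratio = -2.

Sₙ = a(1 - rⁿ) / (1 - r)
S_12 = 28(1 - (-2)^12) / (1 - (-2))
S_12 = 28(1 - 4096) / (3)
S_12 = -38220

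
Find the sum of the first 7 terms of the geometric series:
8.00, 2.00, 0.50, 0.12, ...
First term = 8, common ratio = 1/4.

Sₙ = a(1 - rⁿ) / (1 - r)
S_7 = 8(1 - (1/4)^7) / (1 - (1/4))
S_7 = 8(1 - (1/16384)) / (3/4)
S_7 = 5461/512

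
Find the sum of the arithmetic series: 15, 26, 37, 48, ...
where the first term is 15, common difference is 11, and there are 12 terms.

Sₙ = n/2 × (first + last)
Last term = a + (n-1)d = 15 + (12-1)×11 = 136
S_12 = 12/2 × (15 + 136)
S_12 = 12/2 × 151 = 906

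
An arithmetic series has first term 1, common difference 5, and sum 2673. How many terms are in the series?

Using S = n/2 × [2a + (n-1)d]
2673 = n/2 × [2(1) + (n-1)(5)]
2673 = n/2 × [2 + 5n - 5]
5346 = n × [-3 + 5n]
5n² + (-3)n - 5346 = 0
Discriminant: Δ = (-3)² - 4(5)(-5346) = 9 + 106920 = 106929
√Δ = 327
n = [-(-3) + √Δ] / (2·5) = (3 + 327) / 10 = 330 / 10 = 33
(The negative root is discarded since n must be a positive integer.)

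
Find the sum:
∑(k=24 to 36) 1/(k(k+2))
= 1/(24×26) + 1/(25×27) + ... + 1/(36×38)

Partial fractions: 1/(k(k+2)) = (1/2)[1/k - 1/(k+2)]
Telescoping leaves the first two and last two terms:
= (1/2)[1/24 + 1/25 - 1/37 - 1/38]
= 11947/843600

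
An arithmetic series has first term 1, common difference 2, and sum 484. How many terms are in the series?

Using S = n/2 × [2a + (n-1)d]
484 = n/2 × [2(1) + (n-1)(2)]
484 = n/2 × [2 + 2n - 2]
968 = n × [0 + 2n]
2n² + (0)n - 968 = 0
Discriminant: Δ = (0)² - 4(2)(-968) = 0 + 7744 = 7744
√Δ = 88
n = [-(0) + √Δ] / (2·2) = (0 + 88) / 4 = 88 / 4 = 22
(The negative root is discarded since n must be a positive integer.)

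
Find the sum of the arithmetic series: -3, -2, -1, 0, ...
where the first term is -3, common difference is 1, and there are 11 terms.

Sₙ = n/2 × (first + last)
Last term = a + (n-1)d = -3 + (11-1)×1 = 7
S_11 = 11/2 × (-3 + 7)
S_11 = 11/2 × 4 = 22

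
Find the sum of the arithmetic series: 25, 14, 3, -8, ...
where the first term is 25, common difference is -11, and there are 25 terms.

Sₙ = n/2 × (first + last)
Last term = a + (n-1)d = 25 + (25-1)×(-11) = -239
S_25 = 25/2 × (25 + (-239))
S_25 = 25/2 × (-214) = -2675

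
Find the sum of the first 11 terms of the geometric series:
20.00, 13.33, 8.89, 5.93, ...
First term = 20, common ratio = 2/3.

Sₙ = a(1 - rⁿ) / (1 - r)
S_11 = 20(1 - (2/3)^11) / (1 - (2/3))
S_11 = 20(1 - (2048/177147)) / (1/3)
S_11 = 3501980/59049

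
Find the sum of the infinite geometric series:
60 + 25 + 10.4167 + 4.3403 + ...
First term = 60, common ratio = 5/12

For |r| < 1, S = a / (1 - r)
S = 60 / (1 - (5/12))
S = 60 / (7/12)
S = 720/7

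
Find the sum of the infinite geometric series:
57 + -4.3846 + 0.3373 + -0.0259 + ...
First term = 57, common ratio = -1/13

For |r| < 1, S = a / (1 - r)
S = 57 / (1 - (-1/13))
S = 57 / (14/13)
S = 741/14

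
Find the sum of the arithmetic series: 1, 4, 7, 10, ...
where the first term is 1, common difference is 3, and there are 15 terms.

Sₙ = n/2 × (first + last)
Last term = a + (n-1)d = 1 + (15-1)×3 = 43
S_15 = 15/2 × (1 + 43)
S_15 = 15/2 × 44 = 330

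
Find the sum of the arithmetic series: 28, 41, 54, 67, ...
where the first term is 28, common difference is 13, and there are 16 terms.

Sₙ = n/2 × (first + last)
Last term = a + (n-1)d = 28 + (16-1)×13 = 223
S_16 = 16/2 × (28 + 223)
S_16 = 16/2 × 251 = 2008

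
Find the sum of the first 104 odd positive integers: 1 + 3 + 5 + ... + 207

Sum of first n odd numbers = n²
= 104²
= 10816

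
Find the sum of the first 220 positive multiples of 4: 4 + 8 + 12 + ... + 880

Factor out 4: = 4(1 + 2 + ... + 220) = 4 × n(n+1)/2
= 4 × 220×221/2
= 4 × 24310
= 97240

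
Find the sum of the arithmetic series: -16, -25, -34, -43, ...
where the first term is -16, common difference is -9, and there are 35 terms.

Sₙ = n/2 × (first + last)
Last term = a + (n-1)d = -16 + (35-1)×(-9) = -322
S_35 = 35/2 × (-16 + (-322))
S_35 = 35/2 × (-338) = -5915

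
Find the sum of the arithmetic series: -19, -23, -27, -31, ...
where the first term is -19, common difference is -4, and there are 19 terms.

Sₙ = n/2 × (first + last)
Last term = a + (n-1)d = -19 + (19-1)×(-4) = -91
S_19 = 19/2 × (-19 + (-91))
S_19 = 19/2 × (-110) = -1045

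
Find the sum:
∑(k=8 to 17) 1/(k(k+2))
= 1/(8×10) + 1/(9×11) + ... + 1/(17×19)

Partial fractions: 1/(k(k+2)) = (1/2)[1/k - 1/(k+2)]
Telescoping leaves the first two and last two terms:
= (1/2)[1/8 + 1/9 - 1/18 - 1/19]
= 175/2736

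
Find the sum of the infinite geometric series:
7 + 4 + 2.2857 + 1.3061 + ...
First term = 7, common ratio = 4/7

For |r| < 1, S = a / (1 - r)
S = 7 / (1 - (4/7))
S = 7 / (3/7)
S = 49/3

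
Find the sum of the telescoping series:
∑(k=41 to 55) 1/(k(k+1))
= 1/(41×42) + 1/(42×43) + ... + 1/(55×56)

Partial fractions: 1/(k(k+1)) = 1/k - 1/(k+1)
The series telescopes:
= (1/41 - 1/42) + (1/42 - 1/43) + ... + (1/55 - 1/56)
= 1/41 - 1/56
= 15/2296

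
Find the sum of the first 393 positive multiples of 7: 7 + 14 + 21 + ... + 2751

Factor out 7: = 7(1 + 2 + ... + 393) = 7 × n(n+1)/2
= 7 × 393×394/2
= 7 × 77421
= 541947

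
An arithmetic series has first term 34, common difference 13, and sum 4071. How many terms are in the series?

Using S = n/2 × [2a + (n-1)d]
4071 = n/2 × [2(34) + (n-1)(13)]
4071 = n/2 × [68 + 13n - 13]
8142 = n × [55 + 13n]
13n² + (55)n - 8142 = 0
Discriminant: Δ = (55)² - 4(13)(-8142) = 3025 + 423384 = 426409
√Δ = 653
n = [-(55) + √Δ] / (2·13) = (-55 + 653) / 26 = 598 / 26 = 23
(The negative root is discarded since n must be a positive integer.)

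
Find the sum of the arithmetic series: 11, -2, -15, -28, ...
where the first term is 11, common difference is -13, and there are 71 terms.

Sₙ = n/2 × (first + last)
Last term = a + (n-1)d = 11 + (71-1)×(-13) = -899
S_71 = 71/2 × (11 + (-899))
S_71 = 71/2 × (-888) = -31524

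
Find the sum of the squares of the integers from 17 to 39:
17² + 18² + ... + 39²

Use ∑_{k=1}^{n} k² = n(n+1)(2n+1)/6, then subtract the first 16 terms.
∑_{k=1}^{39} k² = 39×40×79/6 = 20540
∑_{k=1}^{16} k² = 16×17×33/6 = 1496
∑_{k=17}^{39} k² = 20540 - 1496 = 19044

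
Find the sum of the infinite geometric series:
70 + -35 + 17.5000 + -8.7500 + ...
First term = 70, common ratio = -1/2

For |r| < 1, S = a / (1 - r)
S = 70 / (1 - (-1/2))
S = 70 / (3/2)
S = 140/3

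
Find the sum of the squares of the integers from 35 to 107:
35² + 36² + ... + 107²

Use ∑_{k=1}^{n} k² = n(n+1)(2n+1)/6, then subtract the first 34 terms.
∑_{k=1}^{107} k² = 107×108×215/6 = 414090
∑_{k=1}^{34} k² = 34×35×69/6 = 13685
∑_{k=35}^{107} k² = 414090 - 13685 = 400405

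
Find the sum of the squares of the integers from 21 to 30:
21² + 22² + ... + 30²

Use ∑_{k=1}^{n} k² = n(n+1)(2n+1)/6, then subtract the first 20 terms.
∑_{k=1}^{30} k² = 30×31×61/6 = 9455
∑_{k=1}^{20} k² = 20×21×41/6 = 2870
∑_{k=21}^{30} k² = 9455 - 2870 = 6585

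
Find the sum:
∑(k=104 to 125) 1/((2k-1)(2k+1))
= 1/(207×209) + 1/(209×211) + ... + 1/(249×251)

Partial fractions: 1/((2k-1)(2k+1)) = (1/2)[1/(2k-1) - 1/(2k+1)]
The series telescopes:
= (1/2)[1/207 - 1/251]
= 22/51957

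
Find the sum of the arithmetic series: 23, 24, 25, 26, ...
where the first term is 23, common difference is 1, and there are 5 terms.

Sₙ = n/2 × (first + last)
Last term = a + (n-1)d = 23 + (5-1)×1 = 27
S_5 = 5/2 × (23 + 27)
S_5 = 5/2 × 50 = 125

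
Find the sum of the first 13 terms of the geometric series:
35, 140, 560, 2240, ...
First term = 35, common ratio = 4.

Sₙ = a(1 - rⁿ) / (1 - r)
S_13 = 35(1 - 4^13) / (1 - 4)
S_13 = 35(1 - 67108864) / (-3)
S_13 = 782936735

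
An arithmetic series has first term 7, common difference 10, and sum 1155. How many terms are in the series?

Using S = n/2 × [2a + (n-1)d]
1155 = n/2 × [2(7) + (n-1)(10)]
1155 = n/2 × [14 + 10n - 10]
2310 = n × [4 + 10n]
10n² + (4)n - 2310 = 0
Discriminant: Δ = (4)² - 4(10)(-2310) = 16 + 92400 = 92416
√Δ = 304
n = [-(4) + √Δ] / (2·10) = (-4 + 304) / 20 = 300 / 20 = 15
(The negative root is discarded since n must be a positive integer.)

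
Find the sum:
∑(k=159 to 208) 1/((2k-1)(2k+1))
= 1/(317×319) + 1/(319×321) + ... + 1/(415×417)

Partial fractions: 1/((2k-1)(2k+1)) = (1/2)[1/(2k-1) - 1/(2k+1)]
The series telescopes:
= (1/2)[1/317 - 1/417]
= 50/132189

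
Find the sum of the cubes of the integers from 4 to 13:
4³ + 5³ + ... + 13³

Use ∑_{k=1}^{n} k³ = [n(n+1)/2]², then subtract the first 3 terms.
∑_{k=1}^{13} k³ = [13×14/2]² = 91² = 8281
∑_{k=1}^{3} k³ = [3×4/2]² = 6² = 36
∑_{k=4}^{13} k³ = 8281 - 36 = 8245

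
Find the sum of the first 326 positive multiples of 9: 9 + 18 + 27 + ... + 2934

Factor out 9: = 9(1 + 2 + ... + 326) = 9 × n(n+1)/2
= 9 × 326×327/2
= 9 × 53301
= 479709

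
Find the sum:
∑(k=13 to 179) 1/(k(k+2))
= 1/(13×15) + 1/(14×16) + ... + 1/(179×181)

Partial fractions: 1/(k(k+2)) = (1/2)[1/k - 1/(k+2)]
Telescoping leaves the first two and last two terms:
= (1/2)[1/13 + 1/14 - 1/180 - 1/181]
= 406979/5929560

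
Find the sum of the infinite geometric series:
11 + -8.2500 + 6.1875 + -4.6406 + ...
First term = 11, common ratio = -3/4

For |r| < 1, S = a / (1 - r)
S = 11 / (1 - (-3/4))
S = 11 / (7/4)
S = 44/7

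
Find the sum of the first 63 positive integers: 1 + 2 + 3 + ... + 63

Formula: ∑k = n(n+1)/2
= 63×64/2
= 4032/2
= 2016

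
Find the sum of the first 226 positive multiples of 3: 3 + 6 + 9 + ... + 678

Factor out 3: = 3(1 + 2 + ... + 226) = 3 × n(n+1)/2
= 3 × 226×227/2
= 3 × 25651
= 76953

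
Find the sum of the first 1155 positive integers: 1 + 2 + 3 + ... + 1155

Formula: ∑k = n(n+1)/2
= 1155×1156/2
= 1335180/2
= 667590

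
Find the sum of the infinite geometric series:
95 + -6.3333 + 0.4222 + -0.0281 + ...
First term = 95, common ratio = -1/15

For |r| < 1, S = a / (1 - r)
S = 95 / (1 - (-1/15))
S = 95 / (16/15)
S = 1425/16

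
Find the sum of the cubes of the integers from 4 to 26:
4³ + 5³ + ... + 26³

Use ∑_{k=1}^{n} k³ = [n(n+1)/2]², then subtract the first 3 terms.
∑_{k=1}^{26} k³ = [26×27/2]² = 351² = 123201
∑_{k=1}^{3} k³ = [3×4/2]² = 6² = 36
∑_{k=4}^{26} k³ = 123201 - 36 = 123165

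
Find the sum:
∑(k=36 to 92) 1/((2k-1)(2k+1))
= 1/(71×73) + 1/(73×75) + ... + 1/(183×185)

Partial fractions: 1/((2k-1)(2k+1)) = (1/2)[1/(2k-1) - 1/(2k+1)]
The series telescopes:
= (1/2)[1/71 - 1/185]
= 57/13135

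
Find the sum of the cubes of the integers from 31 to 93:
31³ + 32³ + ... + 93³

Use ∑_{k=1}^{n} k³ = [n(n+1)/2]², then subtract the first 30 terms.
∑_{k=1}^{93} k³ = [93×94/2]² = 4371² = 19105641
∑_{k=1}^{30} k³ = [30×31/2]² = 465² = 216225
∑_{k=31}^{93} k³ = 19105641 - 216225 = 18889416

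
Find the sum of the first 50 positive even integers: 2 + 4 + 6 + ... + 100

Sum of first n even numbers = n(n+1)
= 50×51
= 2550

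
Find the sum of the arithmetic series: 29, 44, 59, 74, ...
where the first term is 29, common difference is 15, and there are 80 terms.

Sₙ = n/2 × (first + last)
Last term = a + (n-1)d = 29 + (80-1)×15 = 1214
S_80 = 80/2 × (29 + 1214)
S_80 = 80/2 × 1243 = 49720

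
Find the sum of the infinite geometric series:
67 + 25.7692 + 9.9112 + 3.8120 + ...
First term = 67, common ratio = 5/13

For |r| < 1, S = a / (1 - r)
S = 67 / (1 - (5/13))
S = 67 / (8/13)
S = 871/8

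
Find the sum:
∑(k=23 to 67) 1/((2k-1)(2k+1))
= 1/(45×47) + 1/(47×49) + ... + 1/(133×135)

Partial fractions: 1/((2k-1)(2k+1)) = (1/2)[1/(2k-1) - 1/(2k+1)]
The series telescopes:
= (1/2)[1/45 - 1/135]
= 1/135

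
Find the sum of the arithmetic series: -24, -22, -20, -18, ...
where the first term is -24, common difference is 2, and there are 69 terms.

Sₙ = n/2 × (first + last)
Last term = a + (n-1)d = -24 + (69-1)×2 = 112
S_69 = 69/2 × (-24 + 112)
S_69 = 69/2 × 88 = 3036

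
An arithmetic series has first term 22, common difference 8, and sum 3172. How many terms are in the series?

Using S = n/2 × [2a + (n-1)d]
3172 = n/2 × [2(22) + (n-1)(8)]
3172 = n/2 × [44 + 8n - 8]
6344 = n × [36 + 8n]
8n² + (36)n - 6344 = 0
Discriminant: Δ = (36)² - 4(8)(-6344) = 1296 + 203008 = 204304
√Δ = 452
n = [-(36) + √Δ] / (2·8) = (-36 + 452) / 16 = 416 / 16 = 26
(The negative root is discarded since n must be a positive integer.)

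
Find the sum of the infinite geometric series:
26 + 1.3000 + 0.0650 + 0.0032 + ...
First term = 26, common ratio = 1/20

For |r| < 1, S = a / (1 - r)
S = 26 / (1 - (1/20))
S = 26 / (19/20)
S = 520/19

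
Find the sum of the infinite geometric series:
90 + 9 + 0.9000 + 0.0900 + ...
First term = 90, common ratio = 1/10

For |r| < 1, S = a / (1 - r)
S = 90 / (1 - (1/10))
S = 90 / (9/10)
S = 100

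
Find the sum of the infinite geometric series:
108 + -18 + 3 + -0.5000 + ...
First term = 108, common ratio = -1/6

For |r| < 1, S = a / (1 - r)
S = 108 / (1 - (-1/6))
S = 108 / (7/6)
S = 648/7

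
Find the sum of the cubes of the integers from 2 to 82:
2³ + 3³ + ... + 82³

Use ∑_{k=1}^{n} k³ = [n(n+1)/2]², then subtract the first 1 terms.
∑_{k=1}^{82} k³ = [82×83/2]² = 3403² = 11580409
∑_{k=1}^{1} k³ = [1×2/2]² = 1² = 1
∑_{k=2}^{82} k³ = 11580409 - 1 = 11580408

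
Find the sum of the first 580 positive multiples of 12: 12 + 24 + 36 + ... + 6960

Factor out 12: = 12(1 + 2 + ... + 580) = 12 × n(n+1)/2
= 12 × 580×581/2
= 12 × 168490
= 2021880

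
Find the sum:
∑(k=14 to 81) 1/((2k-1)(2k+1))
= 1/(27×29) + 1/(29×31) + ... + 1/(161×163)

Partial fractions: 1/((2k-1)(2k+1)) = (1/2)[1/(2k-1) - 1/(2k+1)]
The series telescopes:
= (1/2)[1/27 - 1/163]
= 68/4401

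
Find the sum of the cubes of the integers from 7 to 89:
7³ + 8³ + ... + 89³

Use ∑_{k=1}^{n} k³ = [n(n+1)/2]², then subtract the first 6 terms.
∑_{k=1}^{89} k³ = [89×90/2]² = 4005² = 16040025
∑_{k=1}^{6} k³ = [6×7/2]² = 21² = 441
∑_{k=7}^{89} k³ = 16040025 - 441 = 16039584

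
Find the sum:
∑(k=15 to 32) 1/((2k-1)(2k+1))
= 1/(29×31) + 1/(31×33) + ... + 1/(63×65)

Partial fractions: 1/((2k-1)(2k+1)) = (1/2)[1/(2k-1) - 1/(2k+1)]
The series telescopes:
= (1/2)[1/29 - 1/65]
= 18/1885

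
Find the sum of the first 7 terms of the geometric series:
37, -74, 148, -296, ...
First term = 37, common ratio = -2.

Sₙ = a(1 - rⁿ) / (1 - r)
S_7 = 37(1 - (-2)^7) / (1 - (-2))
S_7 = 37(1 - (-128)) / (3)
S_7 = 1591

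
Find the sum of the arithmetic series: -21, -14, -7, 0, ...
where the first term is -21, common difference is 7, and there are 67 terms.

Sₙ = n/2 × (first + last)
Last term = a + (n-1)d = -21 + (67-1)×7 = 441
S_67 = 67/2 × (-21 + 441)
S_67 = 67/2 × 420 = 14070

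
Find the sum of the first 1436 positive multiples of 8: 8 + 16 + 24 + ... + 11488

Factor out 8: = 8(1 + 2 + ... + 1436) = 8 × n(n+1)/2
= 8 × 1436×1437/2
= 8 × 1031766
= 8254128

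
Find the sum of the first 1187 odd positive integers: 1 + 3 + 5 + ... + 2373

Sum of first n odd numbers = n²
= 1187²
= 1408969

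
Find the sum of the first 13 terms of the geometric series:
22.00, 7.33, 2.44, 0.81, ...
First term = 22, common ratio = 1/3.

Sₙ = a(1 - rⁿ) / (1 - r)
S_13 = 22(1 - (1/3)^13) / (1 - (1/3))
S_13 = 22(1 - (1/1594323)) / (2/3)
S_13 = 17537542/531441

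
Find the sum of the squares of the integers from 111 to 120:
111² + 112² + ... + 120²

Use ∑_{k=1}^{n} k² = n(n+1)(2n+1)/6, then subtract the first 110 terms.
∑_{k=1}^{120} k² = 120×121×241/6 = 583220
∑_{k=1}^{110} k² = 110×111×221/6 = 449735
∑_{k=111}^{120} k² = 583220 - 449735 = 133485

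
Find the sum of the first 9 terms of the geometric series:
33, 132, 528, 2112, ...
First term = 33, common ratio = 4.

Sₙ = a(1 - rⁿ) / (1 - r)
S_9 = 33(1 - 4^9) / (1 - 4)
S_9 = 33(1 - 262144) / (-3)
S_9 = 2883573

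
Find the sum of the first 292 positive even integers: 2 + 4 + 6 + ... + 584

Sum of first n even numbers = n(n+1)
= 292×293
= 85556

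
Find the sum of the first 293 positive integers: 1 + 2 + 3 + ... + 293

Formula: ∑k = n(n+1)/2
= 293×294/2
= 86142/2
= 43071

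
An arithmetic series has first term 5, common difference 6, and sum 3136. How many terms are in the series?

Using S = n/2 × [2a + (n-1)d]
3136 = n/2 × [2(5) + (n-1)(6)]
3136 = n/2 × [10 + 6n - 6]
6272 = n × [4 + 6n]
6n² + (4)n - 6272 = 0
Discriminant: Δ = (4)² - 4(6)(-6272) = 16 + 150528 = 150544
√Δ = 388
n = [-(4) + √Δ] / (2·6) = (-4 + 388) / 12 = 384 / 12 = 32
(The negative root is discarded since n must be a positive integer.)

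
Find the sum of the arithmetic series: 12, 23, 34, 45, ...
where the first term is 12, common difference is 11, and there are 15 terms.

Sₙ = n/2 × (first + last)
Last term = a + (n-1)d = 12 + (15-1)×11 = 166
S_15 = 15/2 × (12 + 166)
S_15 = 15/2 × 178 = 1335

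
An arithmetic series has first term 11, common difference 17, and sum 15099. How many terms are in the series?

Using S = n/2 × [2a + (n-1)d]
15099 = n/2 × [2(11) + (n-1)(17)]
15099 = n/2 × [22 + 17n - 17]
30198 = n × [5 + 17n]
17n² + (5)n - 30198 = 0
Discriminant: Δ = (5)² - 4(17)(-30198) = 25 + 2053464 = 2053489
√Δ = 1433
n = [-(5) + √Δ] / (2·17) = (-5 + 1433) / 34 = 1428 / 34 = 42
(The negative root is discarded since n must be a positive integer.)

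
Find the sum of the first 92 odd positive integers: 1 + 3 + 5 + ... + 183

Sum of first n odd numbers = n²
= 92²
= 8464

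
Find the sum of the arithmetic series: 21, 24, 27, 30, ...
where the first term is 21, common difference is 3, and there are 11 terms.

Sₙ = n/2 × (first + last)
Last term = a + (n-1)d = 21 + (11-1)×3 = 51
S_11 = 11/2 × (21 + 51)
S_11 = 11/2 × 72 = 396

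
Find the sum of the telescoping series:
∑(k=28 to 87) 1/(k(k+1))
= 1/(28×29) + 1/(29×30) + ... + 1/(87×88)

Partial fractions: 1/(k(k+1)) = 1/k - 1/(k+1)
The series telescopes:
= (1/28 - 1/29) + (1/29 - 1/30) + ... + (1/87 - 1/88)
= 1/28 - 1/88
= 15/616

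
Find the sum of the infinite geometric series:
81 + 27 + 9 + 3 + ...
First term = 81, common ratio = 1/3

For |r| < 1, S = a / (1 - r)
S = 81 / (1 - (1/3))
S = 81 / (2/3)
S = 243/2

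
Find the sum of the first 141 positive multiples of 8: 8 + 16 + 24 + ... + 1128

Factor out 8: = 8(1 + 2 + ... + 141) = 8 × n(n+1)/2
= 8 × 141×142/2
= 8 × 10011
= 80088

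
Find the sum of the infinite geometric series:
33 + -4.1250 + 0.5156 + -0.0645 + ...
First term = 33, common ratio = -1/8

For |r| < 1, S = a / (1 - r)
S = 33 / (1 - (-1/8))
S = 33 / (9/8)
S = 88/3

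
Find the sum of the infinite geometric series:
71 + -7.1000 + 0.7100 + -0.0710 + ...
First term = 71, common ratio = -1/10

For |r| < 1, S = a / (1 - r)
S = 71 / (1 - (-1/10))
S = 71 / (11/10)
S = 710/11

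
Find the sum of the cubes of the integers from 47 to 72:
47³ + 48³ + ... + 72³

Use ∑_{k=1}^{n} k³ = [n(n+1)/2]², then subtract the first 46 terms.
∑_{k=1}^{72} k³ = [72×73/2]² = 2628² = 6906384
∑_{k=1}^{46} k³ = [46×47/2]² = 1081² = 1168561
∑_{k=47}^{72} k³ = 6906384 - 1168561 = 5737823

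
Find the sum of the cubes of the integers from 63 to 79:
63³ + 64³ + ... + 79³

Use ∑_{k=1}^{n} k³ = [n(n+1)/2]², then subtract the first 62 terms.
∑_{k=1}^{79} k³ = [79×80/2]² = 3160² = 9985600
∑_{k=1}^{62} k³ = [62×63/2]² = 1953² = 3814209
∑_{k=63}^{79} k³ = 9985600 - 3814209 = 6171391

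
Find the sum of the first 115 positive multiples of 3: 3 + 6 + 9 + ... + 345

Factor out 3: = 3(1 + 2 + ... + 115) = 3 × n(n+1)/2
= 3 × 115×116/2
= 3 × 6670
= 20010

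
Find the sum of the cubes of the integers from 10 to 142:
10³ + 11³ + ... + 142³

Use ∑_{k=1}^{n} k³ = [n(n+1)/2]², then subtract the first 9 terms.
∑_{k=1}^{142} k³ = [142×143/2]² = 10153² = 103083409
∑_{k=1}^{9} k³ = [9×10/2]² = 45² = 2025
∑_{k=10}^{142} k³ = 103083409 - 2025 = 103081384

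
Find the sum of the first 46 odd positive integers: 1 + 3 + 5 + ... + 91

Sum of first n odd numbers = n²
= 46²
= 2116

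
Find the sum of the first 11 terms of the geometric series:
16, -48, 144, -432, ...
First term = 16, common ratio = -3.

Sₙ = a(1 - rⁿ) / (1 - r)
S_11 = 16(1 - (-3)^11) / (1 - (-3))
S_11 = 16(1 - (-177147)) / (4)
S_11 = 708592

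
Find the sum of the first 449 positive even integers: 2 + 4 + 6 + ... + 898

Sum of first n even numbers = n(n+1)
= 449×450
= 202050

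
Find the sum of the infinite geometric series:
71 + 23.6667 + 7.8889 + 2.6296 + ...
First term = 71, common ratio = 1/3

For |r| < 1, S = a / (1 - r)
S = 71 / (1 - (1/3))
S = 71 / (2/3)
S = 213/2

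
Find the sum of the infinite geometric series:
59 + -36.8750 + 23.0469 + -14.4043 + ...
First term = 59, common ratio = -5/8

For |r| < 1, S = a / (1 - r)
S = 59 / (1 - (-5/8))
S = 59 / (13/8)
S = 472/13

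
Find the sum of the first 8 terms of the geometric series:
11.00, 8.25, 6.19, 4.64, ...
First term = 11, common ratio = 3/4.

Sₙ = a(1 - rⁿ) / (1 - r)
S_8 = 11(1 - (3/4)^8) / (1 - (3/4))
S_8 = 11(1 - (6561/65536)) / (1/4)
S_8 = 648725/16384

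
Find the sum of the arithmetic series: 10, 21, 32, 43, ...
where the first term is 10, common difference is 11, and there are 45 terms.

Sₙ = n/2 × (first + last)
Last term = a + (n-1)d = 10 + (45-1)×11 = 494
S_45 = 45/2 × (10 + 494)
S_45 = 45/2 × 504 = 11340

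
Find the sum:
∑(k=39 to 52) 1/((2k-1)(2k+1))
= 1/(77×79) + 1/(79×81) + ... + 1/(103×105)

Partial fractions: 1/((2k-1)(2k+1)) = (1/2)[1/(2k-1) - 1/(2k+1)]
The series telescopes:
= (1/2)[1/77 - 1/105]
= 2/1155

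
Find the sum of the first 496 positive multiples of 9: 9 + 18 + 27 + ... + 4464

Factor out 9: = 9(1 + 2 + ... + 496) = 9 × n(n+1)/2
= 9 × 496×497/2
= 9 × 123256
= 1109304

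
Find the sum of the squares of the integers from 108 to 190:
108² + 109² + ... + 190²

Use ∑_{k=1}^{n} k² = n(n+1)(2n+1)/6, then subtract the first 107 terms.
∑_{k=1}^{190} k² = 190×191×381/6 = 2304415
∑_{k=1}^{107} k² = 107×108×215/6 = 414090
∑_{k=108}^{190} k² = 2304415 - 414090 = 1890325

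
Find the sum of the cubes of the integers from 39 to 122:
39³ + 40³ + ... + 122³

Use ∑_{k=1}^{n} k³ = [n(n+1)/2]², then subtract the first 38 terms.
∑_{k=1}^{122} k³ = [122×123/2]² = 7503² = 56295009
∑_{k=1}^{38} k³ = [38×39/2]² = 741² = 549081
∑_{k=39}^{122} k³ = 56295009 - 549081 = 55745928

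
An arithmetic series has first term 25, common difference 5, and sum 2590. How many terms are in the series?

Using S = n/2 × [2a + (n-1)d]
2590 = n/2 × [2(25) + (n-1)(5)]
2590 = n/2 × [50 + 5n - 5]
5180 = n × [45 + 5n]
5n² + (45)n - 5180 = 0
Discriminant: Δ = (45)² - 4(5)(-5180) = 2025 + 103600 = 105625
√Δ = 325
n = [-(45) + √Δ] / (2·5) = (-45 + 325) / 10 = 280 / 10 = 28
(The negative root is discarded since n must be a positive integer.)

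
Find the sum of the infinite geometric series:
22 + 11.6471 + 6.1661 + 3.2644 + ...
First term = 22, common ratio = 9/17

For |r| < 1, S = a / (1 - r)
S = 22 / (1 - (9/17))
S = 22 / (8/17)
S = 187/4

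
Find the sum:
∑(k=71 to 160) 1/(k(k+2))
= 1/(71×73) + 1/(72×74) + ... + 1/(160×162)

Partial fractions: 1/(k(k+2)) = (1/2)[1/k - 1/(k+2)]
Telescoping leaves the first two and last two terms:
= (1/2)[1/71 + 1/72 - 1/161 - 1/162]
= 115475/14814576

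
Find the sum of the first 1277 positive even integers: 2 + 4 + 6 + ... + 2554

Sum of first n even numbers = n(n+1)
= 1277×1278
= 1632006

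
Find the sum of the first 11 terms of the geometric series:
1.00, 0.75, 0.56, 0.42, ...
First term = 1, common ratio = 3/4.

Sₙ = a(1 - rⁿ) / (1 - r)
S_11 = 1(1 - (3/4)^11) / (1 - (3/4))
S_11 = 1(1 - (177147/4194304)) / (1/4)
S_11 = 4017157/1048576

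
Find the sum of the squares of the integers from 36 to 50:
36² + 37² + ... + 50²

Use ∑_{k=1}^{n} k² = n(n+1)(2n+1)/6, then subtract the first 35 terms.
∑_{k=1}^{50} k² = 50×51×101/6 = 42925
∑_{k=1}^{35} k² = 35×36×71/6 = 14910
∑_{k=36}^{50} k² = 42925 - 14910 = 28015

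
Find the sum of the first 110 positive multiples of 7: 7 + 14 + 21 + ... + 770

Factor out 7: = 7(1 + 2 + ... + 110) = 7 × n(n+1)/2
= 7 × 110×111/2
= 7 × 6105
= 42735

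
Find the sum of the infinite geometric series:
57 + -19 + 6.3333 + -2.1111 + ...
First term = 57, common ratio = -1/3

For |r| < 1, S = a / (1 - r)
S = 57 / (1 - (-1/3))
S = 57 / (4/3)
S = 171/4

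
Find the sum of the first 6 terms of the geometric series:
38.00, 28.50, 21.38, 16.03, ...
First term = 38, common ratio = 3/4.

Sₙ = a(1 - rⁿ) / (1 - r)
S_6 = 38(1 - (3/4)^6) / (1 - (3/4))
S_6 = 38(1 - (729/4096)) / (1/4)
S_6 = 63973/512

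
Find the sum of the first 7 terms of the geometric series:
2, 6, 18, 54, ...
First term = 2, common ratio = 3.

Sₙ = a(1 - rⁿ) / (1 - r)
S_7 = 2(1 - 3^7) / (1 - 3)
S_7 = 2(1 - 2187) / (-2)
S_7 = 2186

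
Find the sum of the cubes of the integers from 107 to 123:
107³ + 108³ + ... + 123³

Use ∑_{k=1}^{n} k³ = [n(n+1)/2]², then subtract the first 106 terms.
∑_{k=1}^{123} k³ = [123×124/2]² = 7626² = 58155876
∑_{k=1}^{106} k³ = [106×107/2]² = 5671² = 32160241
∑_{k=107}^{123} k³ = 58155876 - 32160241 = 25995635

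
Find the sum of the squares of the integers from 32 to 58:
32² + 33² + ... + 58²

Use ∑_{k=1}^{n} k² = n(n+1)(2n+1)/6, then subtract the first 31 terms.
∑_{k=1}^{58} k² = 58×59×117/6 = 66729
∑_{k=1}^{31} k² = 31×32×63/6 = 10416
∑_{k=32}^{58} k² = 66729 - 10416 = 56313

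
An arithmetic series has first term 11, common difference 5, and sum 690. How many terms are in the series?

Using S = n/2 × [2a + (n-1)d]
690 = n/2 × [2(11) + (n-1)(5)]
690 = n/2 × [22 + 5n - 5]
1380 = n × [17 + 5n]
5n² + (17)n - 1380 = 0
Discriminant: Δ = (17)² - 4(5)(-1380) = 289 + 27600 = 27889
√Δ = 167
n = [-(17) + √Δ] / (2·5) = (-17 + 167) / 10 = 150 / 10 = 15
(The negative root is discarded since n must be a positive integer.)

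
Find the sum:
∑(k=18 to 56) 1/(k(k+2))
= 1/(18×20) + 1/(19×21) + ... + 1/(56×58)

Partial fractions: 1/(k(k+2)) = (1/2)[1/k - 1/(k+2)]
Telescoping leaves the first two and last two terms:
= (1/2)[1/18 + 1/19 - 1/57 - 1/58]
= 182/4959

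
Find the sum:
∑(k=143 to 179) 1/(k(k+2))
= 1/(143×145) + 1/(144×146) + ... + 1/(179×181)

Partial fractions: 1/(k(k+2)) = (1/2)[1/k - 1/(k+2)]
Telescoping leaves the first two and last two terms:
= (1/2)[1/143 + 1/144 - 1/180 - 1/181]
= 53243/37271520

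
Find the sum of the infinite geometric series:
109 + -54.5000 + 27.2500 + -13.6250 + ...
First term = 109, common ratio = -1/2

For |r| < 1, S = a / (1 - r)
S = 109 / (1 - (-1/2))
S = 109 / (3/2)
S = 218/3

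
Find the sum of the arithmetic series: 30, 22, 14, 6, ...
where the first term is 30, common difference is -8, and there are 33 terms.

Sₙ = n/2 × (first + last)
Last term = a + (n-1)d = 30 + (33-1)×(-8) = -226
S_33 = 33/2 × (30 + (-226))
S_33 = 33/2 × (-196) = -3234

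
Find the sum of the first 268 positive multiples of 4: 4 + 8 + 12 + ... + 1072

Factor out 4: = 4(1 + 2 + ... + 268) = 4 × n(n+1)/2
= 4 × 268×269/2
= 4 × 36046
= 144184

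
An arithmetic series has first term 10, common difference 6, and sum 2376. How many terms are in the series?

Using S = n/2 × [2a + (n-1)d]
2376 = n/2 × [2(10) + (n-1)(6)]
2376 = n/2 × [20 + 6n - 6]
4752 = n × [14 + 6n]
6n² + (14)n - 4752 = 0
Discriminant: Δ = (14)² - 4(6)(-4752) = 196 + 114048 = 114244
√Δ = 338
n = [-(14) + √Δ] / (2·6) = (-14 + 338) / 12 = 324 / 12 = 27
(The negative root is discarded since n must be a positive integer.)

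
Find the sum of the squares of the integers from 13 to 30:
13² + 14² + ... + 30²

Use ∑_{k=1}^{n} k² = n(n+1)(2n+1)/6, then subtract the first 12 terms.
∑_{k=1}^{30} k² = 30×31×61/6 = 9455
∑_{k=1}^{12} k² = 12×13×25/6 = 650
∑_{k=13}^{30} k² = 9455 - 650 = 8805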